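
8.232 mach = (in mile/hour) 6270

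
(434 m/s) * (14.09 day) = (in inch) 2.08e+10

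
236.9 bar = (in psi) 3436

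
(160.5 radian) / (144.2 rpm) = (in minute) 0.1771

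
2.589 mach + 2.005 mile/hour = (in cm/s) 8.825e+04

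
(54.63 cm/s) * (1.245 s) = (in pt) 1928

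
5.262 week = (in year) 0.1009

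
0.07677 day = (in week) 0.01097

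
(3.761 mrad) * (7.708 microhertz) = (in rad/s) 2.899e-08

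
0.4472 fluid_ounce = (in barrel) 8.318e-05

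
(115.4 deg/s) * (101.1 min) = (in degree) 7e+05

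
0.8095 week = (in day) 5.667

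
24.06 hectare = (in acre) 59.45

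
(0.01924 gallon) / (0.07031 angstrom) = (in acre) 2560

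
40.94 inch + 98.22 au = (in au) 98.22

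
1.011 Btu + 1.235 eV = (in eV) 6.658e+21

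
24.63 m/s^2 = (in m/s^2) 24.63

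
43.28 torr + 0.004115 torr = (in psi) 0.837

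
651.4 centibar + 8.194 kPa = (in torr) 4947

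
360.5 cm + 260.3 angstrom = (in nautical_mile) 0.001947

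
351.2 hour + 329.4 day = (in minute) 4.954e+05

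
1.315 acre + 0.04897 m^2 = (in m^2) 5322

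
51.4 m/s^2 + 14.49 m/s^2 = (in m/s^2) 65.89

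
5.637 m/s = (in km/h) 20.29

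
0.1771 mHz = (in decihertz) 0.001771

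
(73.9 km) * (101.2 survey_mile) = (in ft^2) 1.296e+11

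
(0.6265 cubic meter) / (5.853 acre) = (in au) 1.768e-16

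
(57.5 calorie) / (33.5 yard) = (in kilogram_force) 0.8009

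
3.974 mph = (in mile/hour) 3.974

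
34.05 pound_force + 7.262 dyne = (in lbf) 34.05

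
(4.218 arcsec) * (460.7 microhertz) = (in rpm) 8.996e-08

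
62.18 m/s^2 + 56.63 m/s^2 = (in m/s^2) 118.8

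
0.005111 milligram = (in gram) 5.111e-06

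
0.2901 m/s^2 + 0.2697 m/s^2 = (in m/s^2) 0.5598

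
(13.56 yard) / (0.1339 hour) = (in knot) 0.05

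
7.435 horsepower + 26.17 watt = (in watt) 5570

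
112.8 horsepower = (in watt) 8.411e+04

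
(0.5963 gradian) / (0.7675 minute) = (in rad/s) 0.0002034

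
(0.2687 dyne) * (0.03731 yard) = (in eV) 5.722e+11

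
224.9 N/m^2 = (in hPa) 2.249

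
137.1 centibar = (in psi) 19.88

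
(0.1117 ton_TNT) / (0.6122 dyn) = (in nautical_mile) 4.122e+10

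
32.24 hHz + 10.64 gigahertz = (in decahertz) 1.064e+09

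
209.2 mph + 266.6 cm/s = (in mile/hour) 215.2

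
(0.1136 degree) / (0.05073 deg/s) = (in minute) 0.03732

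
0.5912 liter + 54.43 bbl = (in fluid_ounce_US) 2.926e+05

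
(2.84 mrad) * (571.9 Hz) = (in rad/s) 1.624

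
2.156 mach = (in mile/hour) 1642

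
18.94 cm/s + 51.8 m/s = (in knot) 101.1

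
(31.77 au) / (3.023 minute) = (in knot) 5.093e+10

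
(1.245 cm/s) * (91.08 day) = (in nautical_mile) 52.9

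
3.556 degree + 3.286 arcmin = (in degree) 3.611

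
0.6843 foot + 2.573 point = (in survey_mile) 0.0001302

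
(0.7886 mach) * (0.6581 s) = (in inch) 6957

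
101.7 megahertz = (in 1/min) 6.102e+09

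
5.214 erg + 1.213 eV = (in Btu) 4.942e-10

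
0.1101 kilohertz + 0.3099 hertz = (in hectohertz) 1.104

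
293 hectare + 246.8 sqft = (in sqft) 3.154e+07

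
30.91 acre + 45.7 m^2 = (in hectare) 12.51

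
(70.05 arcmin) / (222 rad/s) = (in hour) 2.55e-08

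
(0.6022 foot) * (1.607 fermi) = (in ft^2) 3.175e-15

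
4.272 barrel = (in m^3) 0.6792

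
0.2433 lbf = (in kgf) 0.1104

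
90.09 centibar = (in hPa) 900.9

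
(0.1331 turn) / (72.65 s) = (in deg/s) 0.6595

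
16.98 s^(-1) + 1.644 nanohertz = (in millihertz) 1.698e+04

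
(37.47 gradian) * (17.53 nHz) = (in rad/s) 1.032e-08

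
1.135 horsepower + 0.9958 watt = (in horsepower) 1.136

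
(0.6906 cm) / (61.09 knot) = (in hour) 6.104e-08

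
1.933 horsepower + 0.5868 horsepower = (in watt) 1879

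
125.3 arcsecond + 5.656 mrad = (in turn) 0.0009969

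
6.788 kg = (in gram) 6788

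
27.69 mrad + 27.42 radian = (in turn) 4.368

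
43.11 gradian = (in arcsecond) 1.397e+05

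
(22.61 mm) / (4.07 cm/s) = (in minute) 0.009259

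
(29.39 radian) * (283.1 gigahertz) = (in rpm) 7.945e+13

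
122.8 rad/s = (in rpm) 1173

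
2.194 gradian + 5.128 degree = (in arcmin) 426.2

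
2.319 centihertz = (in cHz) 2.319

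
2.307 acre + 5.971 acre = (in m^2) 3.35e+04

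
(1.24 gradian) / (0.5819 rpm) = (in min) 0.005327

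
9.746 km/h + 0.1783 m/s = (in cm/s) 288.6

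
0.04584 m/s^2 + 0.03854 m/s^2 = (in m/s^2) 0.08438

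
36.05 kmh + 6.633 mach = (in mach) 6.662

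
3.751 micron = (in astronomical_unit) 2.507e-17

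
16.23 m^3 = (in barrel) 102.1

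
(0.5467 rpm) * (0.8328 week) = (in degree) 1.652e+06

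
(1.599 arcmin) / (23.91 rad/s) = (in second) 1.945e-05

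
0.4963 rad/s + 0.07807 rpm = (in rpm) 4.817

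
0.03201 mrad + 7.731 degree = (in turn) 0.02148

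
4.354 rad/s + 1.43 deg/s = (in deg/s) 250.9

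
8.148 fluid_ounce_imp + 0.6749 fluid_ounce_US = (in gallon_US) 0.06643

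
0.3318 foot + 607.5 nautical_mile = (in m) 1.125e+06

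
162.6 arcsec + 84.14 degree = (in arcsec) 3.031e+05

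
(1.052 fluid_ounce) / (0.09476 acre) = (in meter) 8.113e-08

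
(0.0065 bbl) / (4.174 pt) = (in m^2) 0.7018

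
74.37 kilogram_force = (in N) 729.3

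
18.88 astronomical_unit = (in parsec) 9.153e-05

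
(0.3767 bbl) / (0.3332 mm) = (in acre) 0.04442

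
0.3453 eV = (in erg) 5.532e-13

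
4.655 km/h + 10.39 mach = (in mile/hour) 7917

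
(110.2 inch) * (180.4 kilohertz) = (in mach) 1483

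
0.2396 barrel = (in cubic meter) 0.03809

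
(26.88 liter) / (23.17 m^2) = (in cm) 0.116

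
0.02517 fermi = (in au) 1.683e-28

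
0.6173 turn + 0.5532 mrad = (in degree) 222.3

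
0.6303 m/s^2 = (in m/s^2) 0.6303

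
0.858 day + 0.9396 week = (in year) 0.02037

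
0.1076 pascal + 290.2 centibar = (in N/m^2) 2.902e+05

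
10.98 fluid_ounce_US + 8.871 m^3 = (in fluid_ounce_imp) 3.122e+05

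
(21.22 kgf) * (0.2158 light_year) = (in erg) 4.249e+24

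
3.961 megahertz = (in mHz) 3.961e+09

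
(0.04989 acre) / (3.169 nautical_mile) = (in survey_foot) 0.1129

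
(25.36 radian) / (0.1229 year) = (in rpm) 6.248e-05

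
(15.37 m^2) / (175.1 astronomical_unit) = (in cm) 5.868e-11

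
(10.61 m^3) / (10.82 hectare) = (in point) 0.278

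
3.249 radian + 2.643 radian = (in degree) 337.6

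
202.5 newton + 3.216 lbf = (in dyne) 2.168e+07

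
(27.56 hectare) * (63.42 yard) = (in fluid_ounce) 5.404e+11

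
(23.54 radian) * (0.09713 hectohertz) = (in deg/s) 1.31e+04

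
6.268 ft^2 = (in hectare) 5.823e-05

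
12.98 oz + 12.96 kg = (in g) 1.333e+04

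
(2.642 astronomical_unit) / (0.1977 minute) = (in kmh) 1.2e+11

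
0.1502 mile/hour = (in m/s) 0.06715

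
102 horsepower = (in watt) 7.606e+04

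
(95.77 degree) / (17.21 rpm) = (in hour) 0.0002576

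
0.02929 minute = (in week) 2.906e-06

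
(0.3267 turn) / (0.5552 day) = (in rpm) 0.0004086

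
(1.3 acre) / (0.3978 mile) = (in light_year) 8.686e-16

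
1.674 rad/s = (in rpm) 15.99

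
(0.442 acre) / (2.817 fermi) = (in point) 1.8e+21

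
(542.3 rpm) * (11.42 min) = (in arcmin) 1.338e+08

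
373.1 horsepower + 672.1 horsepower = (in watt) 7.794e+05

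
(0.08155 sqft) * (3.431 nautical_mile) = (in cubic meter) 48.14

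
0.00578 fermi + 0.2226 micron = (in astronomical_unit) 1.488e-18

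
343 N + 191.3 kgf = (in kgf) 226.3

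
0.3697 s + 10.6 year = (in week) 552.7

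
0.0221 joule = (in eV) 1.379e+17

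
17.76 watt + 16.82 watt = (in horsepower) 0.04637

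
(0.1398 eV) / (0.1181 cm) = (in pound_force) 4.264e-18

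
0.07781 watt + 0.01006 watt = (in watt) 0.08787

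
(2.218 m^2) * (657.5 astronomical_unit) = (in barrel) 1.372e+15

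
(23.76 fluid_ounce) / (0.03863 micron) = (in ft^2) 1.958e+05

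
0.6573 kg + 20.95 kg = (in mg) 2.161e+07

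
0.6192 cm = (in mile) 3.848e-06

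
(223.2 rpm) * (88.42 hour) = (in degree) 4.263e+08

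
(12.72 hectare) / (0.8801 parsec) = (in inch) 1.844e-10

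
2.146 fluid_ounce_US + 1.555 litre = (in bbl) 0.01018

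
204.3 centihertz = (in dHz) 20.43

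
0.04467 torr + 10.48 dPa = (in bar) 7.004e-05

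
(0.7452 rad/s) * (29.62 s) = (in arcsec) 4.553e+06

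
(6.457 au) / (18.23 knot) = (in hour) 2.861e+07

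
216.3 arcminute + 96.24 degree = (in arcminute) 5991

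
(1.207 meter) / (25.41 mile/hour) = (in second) 0.1063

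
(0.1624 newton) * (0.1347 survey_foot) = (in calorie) 0.001594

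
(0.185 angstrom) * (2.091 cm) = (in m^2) 3.868e-13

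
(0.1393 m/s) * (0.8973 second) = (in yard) 0.1367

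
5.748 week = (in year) 0.1102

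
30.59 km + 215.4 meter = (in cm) 3.081e+06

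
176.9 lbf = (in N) 786.9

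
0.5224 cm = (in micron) 5224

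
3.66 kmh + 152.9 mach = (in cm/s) 5.206e+06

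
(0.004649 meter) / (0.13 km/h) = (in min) 0.002146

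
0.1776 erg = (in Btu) 1.683e-11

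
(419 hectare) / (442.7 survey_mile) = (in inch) 231.5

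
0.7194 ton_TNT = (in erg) 3.01e+16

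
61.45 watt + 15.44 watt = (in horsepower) 0.1031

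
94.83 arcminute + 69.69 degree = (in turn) 0.198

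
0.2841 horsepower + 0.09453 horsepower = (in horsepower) 0.3786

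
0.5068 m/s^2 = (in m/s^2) 0.5068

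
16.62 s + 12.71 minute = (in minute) 12.99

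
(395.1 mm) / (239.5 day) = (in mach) 5.608e-11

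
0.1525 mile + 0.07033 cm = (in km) 0.2454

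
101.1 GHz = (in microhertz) 1.011e+17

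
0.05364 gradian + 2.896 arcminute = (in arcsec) 347.6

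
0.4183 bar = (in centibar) 41.83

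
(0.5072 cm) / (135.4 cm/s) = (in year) 1.188e-10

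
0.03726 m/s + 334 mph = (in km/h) 537.7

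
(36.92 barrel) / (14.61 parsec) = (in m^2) 1.302e-17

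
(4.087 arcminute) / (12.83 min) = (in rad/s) 1.544e-06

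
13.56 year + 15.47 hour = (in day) 4950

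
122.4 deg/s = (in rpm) 20.4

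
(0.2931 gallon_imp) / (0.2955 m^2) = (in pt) 12.78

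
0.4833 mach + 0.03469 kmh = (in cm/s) 1.646e+04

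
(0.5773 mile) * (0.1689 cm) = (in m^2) 1.569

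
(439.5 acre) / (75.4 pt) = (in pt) 1.895e+11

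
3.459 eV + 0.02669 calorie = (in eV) 6.97e+17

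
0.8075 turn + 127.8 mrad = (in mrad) 5201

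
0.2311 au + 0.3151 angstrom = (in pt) 9.8e+13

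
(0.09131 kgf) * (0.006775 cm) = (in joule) 6.067e-05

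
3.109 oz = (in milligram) 8.814e+04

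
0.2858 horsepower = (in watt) 213.1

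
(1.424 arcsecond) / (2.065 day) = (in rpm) 3.695e-10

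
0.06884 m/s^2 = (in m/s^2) 0.06884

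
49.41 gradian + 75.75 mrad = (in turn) 0.1356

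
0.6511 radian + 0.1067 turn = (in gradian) 84.13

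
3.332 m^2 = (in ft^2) 35.87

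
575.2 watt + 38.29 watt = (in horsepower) 0.8227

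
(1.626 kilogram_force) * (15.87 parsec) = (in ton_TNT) 1.866e+09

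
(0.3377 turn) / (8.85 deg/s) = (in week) 2.271e-05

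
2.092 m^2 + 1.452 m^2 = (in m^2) 3.544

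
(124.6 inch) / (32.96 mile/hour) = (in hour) 5.966e-05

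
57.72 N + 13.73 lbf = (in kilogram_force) 12.11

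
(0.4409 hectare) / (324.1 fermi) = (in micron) 1.36e+22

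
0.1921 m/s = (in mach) 0.0005642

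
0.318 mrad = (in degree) 0.01822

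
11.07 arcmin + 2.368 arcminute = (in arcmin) 13.44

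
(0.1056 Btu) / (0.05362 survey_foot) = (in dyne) 6.817e+08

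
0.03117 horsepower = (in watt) 23.24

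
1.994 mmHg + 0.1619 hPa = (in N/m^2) 282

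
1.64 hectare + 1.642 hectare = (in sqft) 3.533e+05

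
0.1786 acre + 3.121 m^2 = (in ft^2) 7813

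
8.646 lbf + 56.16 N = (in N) 94.62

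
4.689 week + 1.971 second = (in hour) 787.8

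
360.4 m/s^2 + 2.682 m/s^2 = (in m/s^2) 363.1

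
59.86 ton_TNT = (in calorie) 5.986e+10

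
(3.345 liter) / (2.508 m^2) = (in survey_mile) 8.287e-07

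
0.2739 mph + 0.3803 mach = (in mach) 0.3807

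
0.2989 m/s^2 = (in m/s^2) 0.2989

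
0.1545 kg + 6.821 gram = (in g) 161.3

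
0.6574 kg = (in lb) 1.449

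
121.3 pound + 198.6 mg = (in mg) 5.502e+07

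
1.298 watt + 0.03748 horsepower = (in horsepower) 0.03922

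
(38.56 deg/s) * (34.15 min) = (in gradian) 8.779e+04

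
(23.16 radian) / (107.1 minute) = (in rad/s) 0.003604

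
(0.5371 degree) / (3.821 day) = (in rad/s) 2.839e-08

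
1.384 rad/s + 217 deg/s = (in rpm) 49.38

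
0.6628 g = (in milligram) 662.8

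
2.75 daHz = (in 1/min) 1650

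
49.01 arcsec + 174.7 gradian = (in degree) 157.2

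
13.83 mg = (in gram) 0.01383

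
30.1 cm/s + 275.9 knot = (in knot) 276.5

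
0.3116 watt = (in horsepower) 0.0004179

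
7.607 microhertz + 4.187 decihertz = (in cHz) 41.87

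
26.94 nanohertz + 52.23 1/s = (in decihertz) 522.3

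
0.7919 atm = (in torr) 601.8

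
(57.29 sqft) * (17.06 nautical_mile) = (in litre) 1.682e+08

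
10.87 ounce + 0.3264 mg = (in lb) 0.6794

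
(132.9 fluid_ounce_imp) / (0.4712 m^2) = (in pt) 22.72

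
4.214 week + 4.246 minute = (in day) 29.5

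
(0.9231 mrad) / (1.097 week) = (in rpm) 1.329e-08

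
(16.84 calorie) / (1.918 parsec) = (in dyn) 1.191e-10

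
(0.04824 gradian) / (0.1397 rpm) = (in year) 1.642e-09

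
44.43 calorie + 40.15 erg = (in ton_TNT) 4.443e-08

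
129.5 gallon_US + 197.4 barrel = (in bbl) 200.5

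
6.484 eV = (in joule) 1.039e-18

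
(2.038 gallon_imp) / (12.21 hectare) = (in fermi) 7.588e+07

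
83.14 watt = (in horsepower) 0.1115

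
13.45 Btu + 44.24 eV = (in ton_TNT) 3.392e-06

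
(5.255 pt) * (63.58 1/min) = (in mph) 0.004394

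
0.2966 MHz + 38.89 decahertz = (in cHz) 2.97e+07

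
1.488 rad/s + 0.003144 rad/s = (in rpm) 14.24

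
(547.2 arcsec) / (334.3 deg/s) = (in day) 5.263e-09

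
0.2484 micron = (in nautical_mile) 1.341e-10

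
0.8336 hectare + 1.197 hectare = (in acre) 5.018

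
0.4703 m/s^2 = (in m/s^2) 0.4703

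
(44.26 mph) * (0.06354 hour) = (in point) 1.283e+07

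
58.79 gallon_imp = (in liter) 267.3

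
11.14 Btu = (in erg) 1.175e+11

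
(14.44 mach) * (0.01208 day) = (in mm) 5.132e+09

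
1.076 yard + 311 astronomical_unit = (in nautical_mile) 2.512e+10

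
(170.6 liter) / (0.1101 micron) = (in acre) 382.9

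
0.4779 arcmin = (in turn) 2.213e-05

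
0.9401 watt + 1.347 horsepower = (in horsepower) 1.348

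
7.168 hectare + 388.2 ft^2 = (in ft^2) 7.719e+05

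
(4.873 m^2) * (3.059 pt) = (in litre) 5.259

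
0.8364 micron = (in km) 8.364e-10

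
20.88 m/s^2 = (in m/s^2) 20.88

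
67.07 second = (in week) 0.0001109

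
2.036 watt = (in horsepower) 0.00273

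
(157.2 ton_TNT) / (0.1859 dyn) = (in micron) 3.538e+23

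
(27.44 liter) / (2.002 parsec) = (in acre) 1.098e-22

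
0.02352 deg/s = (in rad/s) 0.0004105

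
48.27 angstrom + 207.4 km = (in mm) 2.074e+08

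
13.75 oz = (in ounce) 13.75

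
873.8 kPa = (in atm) 8.624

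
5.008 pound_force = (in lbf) 5.008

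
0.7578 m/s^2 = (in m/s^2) 0.7578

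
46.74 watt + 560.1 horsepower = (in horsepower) 560.2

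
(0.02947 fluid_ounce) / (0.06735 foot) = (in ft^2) 0.000457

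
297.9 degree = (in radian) 5.199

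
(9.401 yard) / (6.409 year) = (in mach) 1.249e-10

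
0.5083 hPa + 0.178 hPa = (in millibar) 0.6863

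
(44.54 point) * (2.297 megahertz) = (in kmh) 1.299e+05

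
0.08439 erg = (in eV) 5.267e+10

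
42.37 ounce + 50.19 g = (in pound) 2.759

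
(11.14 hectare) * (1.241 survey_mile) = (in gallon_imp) 4.894e+10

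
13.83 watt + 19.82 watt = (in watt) 33.65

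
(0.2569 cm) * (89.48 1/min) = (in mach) 1.125e-05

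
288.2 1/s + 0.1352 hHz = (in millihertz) 3.017e+05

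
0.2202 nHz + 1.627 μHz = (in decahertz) 1.627e-07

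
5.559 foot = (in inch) 66.71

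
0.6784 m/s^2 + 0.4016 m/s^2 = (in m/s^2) 1.08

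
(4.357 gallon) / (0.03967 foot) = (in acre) 0.0003371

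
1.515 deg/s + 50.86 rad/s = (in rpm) 485.9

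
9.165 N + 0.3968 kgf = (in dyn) 1.306e+06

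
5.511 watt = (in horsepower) 0.00739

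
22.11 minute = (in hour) 0.3685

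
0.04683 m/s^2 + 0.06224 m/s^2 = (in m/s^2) 0.1091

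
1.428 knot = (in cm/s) 73.46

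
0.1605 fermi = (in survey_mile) 9.973e-20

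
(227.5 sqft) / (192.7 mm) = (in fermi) 1.097e+17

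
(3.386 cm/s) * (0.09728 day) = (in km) 0.2846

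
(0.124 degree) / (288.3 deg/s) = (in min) 7.168e-06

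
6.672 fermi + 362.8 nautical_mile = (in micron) 6.719e+11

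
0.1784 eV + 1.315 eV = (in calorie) 5.719e-20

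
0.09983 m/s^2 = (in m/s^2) 0.09983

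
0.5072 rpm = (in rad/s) 0.05311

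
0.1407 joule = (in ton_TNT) 3.363e-11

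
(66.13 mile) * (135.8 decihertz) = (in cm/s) 1.445e+08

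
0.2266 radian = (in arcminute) 779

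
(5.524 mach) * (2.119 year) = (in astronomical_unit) 0.8402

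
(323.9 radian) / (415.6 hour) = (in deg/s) 0.0124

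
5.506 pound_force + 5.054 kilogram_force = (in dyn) 7.405e+06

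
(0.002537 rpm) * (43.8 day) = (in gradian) 6.401e+04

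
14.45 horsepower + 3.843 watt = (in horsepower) 14.46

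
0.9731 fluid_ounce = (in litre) 0.02878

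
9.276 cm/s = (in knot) 0.1803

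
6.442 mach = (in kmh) 7897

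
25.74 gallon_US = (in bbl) 0.6129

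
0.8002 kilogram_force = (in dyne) 7.847e+05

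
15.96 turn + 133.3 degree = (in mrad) 1.026e+05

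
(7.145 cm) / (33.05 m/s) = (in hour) 6.005e-07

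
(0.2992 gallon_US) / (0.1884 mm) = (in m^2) 6.012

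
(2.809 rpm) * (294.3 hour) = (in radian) 3.117e+05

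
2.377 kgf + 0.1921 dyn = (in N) 23.31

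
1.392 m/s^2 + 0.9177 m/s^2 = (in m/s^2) 2.31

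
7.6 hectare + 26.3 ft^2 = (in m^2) 7.6e+04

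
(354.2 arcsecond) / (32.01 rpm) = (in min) 8.538e-06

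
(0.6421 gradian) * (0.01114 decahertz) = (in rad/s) 0.001124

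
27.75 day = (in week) 3.964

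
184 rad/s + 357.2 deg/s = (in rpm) 1817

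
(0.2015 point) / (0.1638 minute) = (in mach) 2.124e-08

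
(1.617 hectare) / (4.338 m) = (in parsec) 1.208e-13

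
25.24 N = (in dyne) 2.524e+06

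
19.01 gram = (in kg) 0.01901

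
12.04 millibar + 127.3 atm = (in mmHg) 9.676e+04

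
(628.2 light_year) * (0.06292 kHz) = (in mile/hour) 8.365e+20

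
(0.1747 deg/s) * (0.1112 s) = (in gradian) 0.02159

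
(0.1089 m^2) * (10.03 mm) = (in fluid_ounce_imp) 38.44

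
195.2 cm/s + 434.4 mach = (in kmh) 5.325e+05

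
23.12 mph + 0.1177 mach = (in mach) 0.1481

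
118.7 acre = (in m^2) 4.804e+05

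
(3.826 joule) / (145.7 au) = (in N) 1.755e-13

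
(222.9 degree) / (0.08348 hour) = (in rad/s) 0.01295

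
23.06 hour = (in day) 0.9608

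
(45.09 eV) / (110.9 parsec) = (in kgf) 2.153e-37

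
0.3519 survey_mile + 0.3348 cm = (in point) 1.605e+06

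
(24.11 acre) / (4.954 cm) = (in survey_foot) 6.462e+06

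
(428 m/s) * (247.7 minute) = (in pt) 1.803e+10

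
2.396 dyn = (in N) 2.396e-05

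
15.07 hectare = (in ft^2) 1.622e+06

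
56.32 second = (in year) 1.786e-06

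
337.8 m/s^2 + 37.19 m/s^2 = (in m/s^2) 375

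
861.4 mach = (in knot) 5.701e+05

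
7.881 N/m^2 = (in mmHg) 0.05911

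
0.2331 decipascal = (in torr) 0.0001748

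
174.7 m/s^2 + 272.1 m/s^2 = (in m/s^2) 446.8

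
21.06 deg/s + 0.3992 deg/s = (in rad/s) 0.3745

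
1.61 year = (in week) 83.95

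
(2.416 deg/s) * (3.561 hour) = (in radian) 540.6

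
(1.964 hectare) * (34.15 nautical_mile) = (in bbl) 7.813e+09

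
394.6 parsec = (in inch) 4.794e+20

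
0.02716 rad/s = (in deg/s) 1.556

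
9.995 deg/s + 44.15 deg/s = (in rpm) 9.024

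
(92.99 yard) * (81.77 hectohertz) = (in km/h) 2.503e+06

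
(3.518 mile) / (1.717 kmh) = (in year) 0.0003764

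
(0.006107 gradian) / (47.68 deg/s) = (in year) 3.655e-12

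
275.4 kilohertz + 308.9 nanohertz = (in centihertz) 2.754e+07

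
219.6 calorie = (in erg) 9.188e+09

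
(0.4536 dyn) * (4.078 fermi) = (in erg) 1.85e-13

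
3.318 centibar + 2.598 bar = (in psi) 38.16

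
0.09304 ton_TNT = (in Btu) 3.69e+05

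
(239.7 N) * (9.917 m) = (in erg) 2.377e+10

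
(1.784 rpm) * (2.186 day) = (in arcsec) 7.278e+09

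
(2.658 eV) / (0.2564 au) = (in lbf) 2.496e-30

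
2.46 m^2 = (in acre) 0.0006079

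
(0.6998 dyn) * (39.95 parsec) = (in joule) 8.627e+12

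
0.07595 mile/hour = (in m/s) 0.03395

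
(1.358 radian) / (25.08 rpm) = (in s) 0.5171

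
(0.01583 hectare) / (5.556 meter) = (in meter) 28.49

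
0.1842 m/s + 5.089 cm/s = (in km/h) 0.8463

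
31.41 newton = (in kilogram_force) 3.203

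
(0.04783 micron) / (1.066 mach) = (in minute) 2.196e-12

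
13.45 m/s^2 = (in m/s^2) 13.45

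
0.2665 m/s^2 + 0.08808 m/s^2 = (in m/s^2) 0.3546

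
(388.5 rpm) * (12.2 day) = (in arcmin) 1.474e+11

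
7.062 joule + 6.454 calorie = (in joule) 34.07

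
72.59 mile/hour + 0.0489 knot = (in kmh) 116.9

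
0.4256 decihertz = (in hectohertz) 0.0004256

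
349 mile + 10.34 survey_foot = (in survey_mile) 349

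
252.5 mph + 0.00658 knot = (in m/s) 112.9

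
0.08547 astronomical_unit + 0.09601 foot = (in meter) 1.279e+10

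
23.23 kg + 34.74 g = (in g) 2.326e+04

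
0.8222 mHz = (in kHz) 8.222e-07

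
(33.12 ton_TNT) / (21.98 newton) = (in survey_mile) 3.917e+06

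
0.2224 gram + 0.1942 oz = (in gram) 5.728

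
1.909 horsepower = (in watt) 1424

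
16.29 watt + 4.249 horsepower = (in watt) 3185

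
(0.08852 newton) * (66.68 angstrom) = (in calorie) 1.411e-10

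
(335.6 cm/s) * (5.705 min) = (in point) 3.256e+06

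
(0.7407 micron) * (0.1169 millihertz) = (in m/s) 8.659e-11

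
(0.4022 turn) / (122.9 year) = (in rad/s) 6.52e-10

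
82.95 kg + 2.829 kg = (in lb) 189.1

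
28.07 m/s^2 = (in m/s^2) 28.07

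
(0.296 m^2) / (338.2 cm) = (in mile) 5.438e-05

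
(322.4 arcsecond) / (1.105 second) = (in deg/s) 0.08105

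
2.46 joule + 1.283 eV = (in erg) 2.46e+07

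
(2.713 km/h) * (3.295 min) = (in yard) 162.9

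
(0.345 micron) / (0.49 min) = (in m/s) 1.173e-08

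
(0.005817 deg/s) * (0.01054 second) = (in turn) 1.703e-07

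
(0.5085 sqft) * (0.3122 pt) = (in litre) 0.005203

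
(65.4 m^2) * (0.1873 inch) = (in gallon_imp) 68.44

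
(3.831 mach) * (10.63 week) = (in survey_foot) 2.751e+10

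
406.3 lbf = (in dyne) 1.807e+08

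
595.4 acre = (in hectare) 240.9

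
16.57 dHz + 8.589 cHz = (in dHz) 17.43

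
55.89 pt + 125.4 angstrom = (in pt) 55.89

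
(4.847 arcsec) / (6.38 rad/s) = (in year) 1.168e-13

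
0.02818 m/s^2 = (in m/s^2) 0.02818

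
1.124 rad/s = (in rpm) 10.73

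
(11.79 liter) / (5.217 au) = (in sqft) 1.626e-13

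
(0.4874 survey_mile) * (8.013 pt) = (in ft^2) 23.87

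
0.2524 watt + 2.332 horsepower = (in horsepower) 2.332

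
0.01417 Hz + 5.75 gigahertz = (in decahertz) 5.75e+08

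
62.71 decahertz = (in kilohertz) 0.6271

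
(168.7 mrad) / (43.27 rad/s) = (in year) 1.236e-10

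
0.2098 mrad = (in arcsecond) 43.27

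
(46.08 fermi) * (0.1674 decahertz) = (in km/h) 2.777e-13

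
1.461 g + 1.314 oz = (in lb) 0.08535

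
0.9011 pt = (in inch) 0.01252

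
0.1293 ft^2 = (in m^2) 0.01201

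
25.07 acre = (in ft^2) 1.092e+06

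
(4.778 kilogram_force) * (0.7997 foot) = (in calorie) 2.73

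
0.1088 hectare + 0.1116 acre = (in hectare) 0.154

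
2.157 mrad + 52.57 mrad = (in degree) 3.136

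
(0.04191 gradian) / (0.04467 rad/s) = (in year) 4.673e-10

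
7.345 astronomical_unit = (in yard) 1.202e+12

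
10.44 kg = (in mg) 1.044e+07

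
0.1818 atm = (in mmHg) 138.2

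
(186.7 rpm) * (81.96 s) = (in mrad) 1.602e+06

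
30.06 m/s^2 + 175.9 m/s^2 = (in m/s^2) 206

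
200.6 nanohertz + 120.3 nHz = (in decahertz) 3.209e-08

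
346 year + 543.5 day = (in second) 1.096e+10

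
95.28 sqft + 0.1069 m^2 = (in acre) 0.002214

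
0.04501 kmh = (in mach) 3.672e-05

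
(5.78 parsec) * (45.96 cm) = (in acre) 2.026e+13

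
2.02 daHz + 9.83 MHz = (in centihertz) 9.83e+08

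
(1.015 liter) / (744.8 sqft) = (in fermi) 1.467e+10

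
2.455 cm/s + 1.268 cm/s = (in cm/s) 3.723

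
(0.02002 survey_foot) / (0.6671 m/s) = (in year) 2.901e-10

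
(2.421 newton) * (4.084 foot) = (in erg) 3.014e+07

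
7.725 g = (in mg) 7725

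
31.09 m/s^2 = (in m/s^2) 31.09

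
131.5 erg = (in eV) 8.208e+13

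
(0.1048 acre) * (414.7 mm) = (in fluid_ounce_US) 5.947e+06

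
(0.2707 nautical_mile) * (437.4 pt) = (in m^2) 77.36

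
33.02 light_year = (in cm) 3.124e+19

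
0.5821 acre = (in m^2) 2356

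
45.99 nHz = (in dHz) 4.599e-07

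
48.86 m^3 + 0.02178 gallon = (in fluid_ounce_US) 1.652e+06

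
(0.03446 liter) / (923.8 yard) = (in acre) 1.008e-11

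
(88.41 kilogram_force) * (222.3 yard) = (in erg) 1.762e+12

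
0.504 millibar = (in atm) 0.0004974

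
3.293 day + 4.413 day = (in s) 6.658e+05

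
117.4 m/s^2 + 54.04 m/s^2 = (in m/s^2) 171.4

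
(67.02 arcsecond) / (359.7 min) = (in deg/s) 8.626e-07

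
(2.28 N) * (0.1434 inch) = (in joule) 0.008305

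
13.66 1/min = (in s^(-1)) 0.2277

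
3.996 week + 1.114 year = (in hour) 1.043e+04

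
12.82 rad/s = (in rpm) 122.4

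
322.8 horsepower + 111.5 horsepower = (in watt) 3.239e+05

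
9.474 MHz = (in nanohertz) 9.474e+15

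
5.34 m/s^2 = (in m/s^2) 5.34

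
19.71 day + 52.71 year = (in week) 2751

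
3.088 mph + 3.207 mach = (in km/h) 3936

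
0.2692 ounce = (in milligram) 7632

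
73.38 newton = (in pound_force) 16.5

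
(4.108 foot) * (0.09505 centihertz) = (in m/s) 0.00119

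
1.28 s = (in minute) 0.02133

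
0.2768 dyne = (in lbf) 6.223e-07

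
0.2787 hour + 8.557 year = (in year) 8.557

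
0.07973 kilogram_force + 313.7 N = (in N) 314.5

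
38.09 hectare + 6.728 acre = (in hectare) 40.81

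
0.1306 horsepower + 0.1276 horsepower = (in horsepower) 0.2582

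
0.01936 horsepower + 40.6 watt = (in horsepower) 0.07381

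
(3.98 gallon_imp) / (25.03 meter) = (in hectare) 7.229e-08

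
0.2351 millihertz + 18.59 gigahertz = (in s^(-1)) 1.859e+10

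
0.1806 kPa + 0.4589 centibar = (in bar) 0.006395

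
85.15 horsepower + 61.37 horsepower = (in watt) 1.093e+05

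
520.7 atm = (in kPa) 5.276e+04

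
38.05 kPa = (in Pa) 3.805e+04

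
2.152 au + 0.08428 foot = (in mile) 2e+08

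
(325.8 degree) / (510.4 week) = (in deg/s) 1.055e-06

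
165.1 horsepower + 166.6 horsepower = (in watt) 2.473e+05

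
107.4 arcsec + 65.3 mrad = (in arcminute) 226.3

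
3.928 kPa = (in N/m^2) 3928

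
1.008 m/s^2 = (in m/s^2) 1.008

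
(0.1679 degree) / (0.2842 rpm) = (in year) 3.122e-09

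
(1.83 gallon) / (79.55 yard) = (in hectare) 9.523e-09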